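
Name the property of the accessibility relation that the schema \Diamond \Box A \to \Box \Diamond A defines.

This schema is the .2 axiom.
It corresponds to convergence: \forall x \forall y \forall z (Rxy \wedge Rxz \to \exists w (Ryw \wedge Rzw)).

Convergence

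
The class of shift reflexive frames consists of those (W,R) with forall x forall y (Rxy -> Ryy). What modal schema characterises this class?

□(□p → p)

The condition is shift-reflexivity. The T□ schema □(□p → p) defines it.
Suppose □(□p→p) is valid. Take Rxy and set V(p)={w : Ryw}. Then at y, □p holds; since □(□p→p) at x, □p→p at y, so p at y, i.e. Ryy.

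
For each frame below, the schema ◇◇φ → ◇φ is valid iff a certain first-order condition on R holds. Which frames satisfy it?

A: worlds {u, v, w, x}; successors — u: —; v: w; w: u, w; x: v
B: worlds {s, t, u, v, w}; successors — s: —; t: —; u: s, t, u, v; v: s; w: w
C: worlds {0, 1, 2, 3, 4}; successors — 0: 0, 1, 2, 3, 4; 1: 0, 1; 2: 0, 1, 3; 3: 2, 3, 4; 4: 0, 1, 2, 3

B

Frame correspondent (Sahlqvist): ∀x ∀y ∀z (Rxy ∧ Ryz → Rxz) — i.e. transitivity.
A: fails — Rxv and Rvw but not Rxw.
B: ✓.
C: fails — R10 and R02 but not R12.
Valid on: B.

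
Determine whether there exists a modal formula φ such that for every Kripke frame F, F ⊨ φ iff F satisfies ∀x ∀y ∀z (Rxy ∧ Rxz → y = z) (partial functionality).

Yes — defined by ◇r → □r

The condition is partial functionality. A defining modal formula is ◇r → □r.
Suppose ◇r→□r is valid. Take Rxy, Rxz and set V(r)={y}. Then ◇r at x, so □r at x, so r at z, i.e. z=y.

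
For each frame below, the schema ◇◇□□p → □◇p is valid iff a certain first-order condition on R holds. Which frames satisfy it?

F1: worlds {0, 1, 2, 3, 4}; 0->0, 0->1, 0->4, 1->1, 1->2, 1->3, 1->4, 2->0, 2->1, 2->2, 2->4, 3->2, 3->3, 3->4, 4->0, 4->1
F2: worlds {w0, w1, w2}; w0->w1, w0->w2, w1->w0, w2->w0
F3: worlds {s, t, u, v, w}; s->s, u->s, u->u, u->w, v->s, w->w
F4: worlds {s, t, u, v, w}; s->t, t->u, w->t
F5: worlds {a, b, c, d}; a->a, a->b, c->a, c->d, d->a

F1, F2

This is the axiom for a generalized confluence (Geach) condition; its first-order frame correspondent is ∀x ∀y ∀z ((xR²y ∧ xRz) → ∃w (yR²w ∧ zRw)).
F1: condition met.
F2: condition met.
F3: fails — uR²s, uRw but no w* with sR²w* and wRw*.
F4: fails — sR²u, sRt but no w* with uR²w* and tRw*.
F5: fails — aR²a, aRb but no w with aR²w and bRw.
Valid on: F1, F2.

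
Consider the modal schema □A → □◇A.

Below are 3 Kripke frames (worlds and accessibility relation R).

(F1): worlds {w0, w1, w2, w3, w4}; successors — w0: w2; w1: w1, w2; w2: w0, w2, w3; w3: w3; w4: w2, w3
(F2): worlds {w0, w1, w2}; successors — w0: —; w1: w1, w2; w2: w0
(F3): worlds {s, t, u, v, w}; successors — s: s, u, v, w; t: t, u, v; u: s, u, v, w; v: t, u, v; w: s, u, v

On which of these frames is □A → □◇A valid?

(F1), (F3)

Frame correspondent (Sahlqvist): ∀x ∀z (xRz → ∃w (xRw ∧ zRw)) — i.e. a generalized confluence (Geach) condition.
(F1): condition met.
(F2): fails — w1Rw2 but no w with w1Rw and w2Rw.
(F3): condition met.
Valid on: (F1), (F3).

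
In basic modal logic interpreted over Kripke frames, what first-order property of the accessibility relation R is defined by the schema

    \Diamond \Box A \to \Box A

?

The Euclidean property

Equivalently (dual form): ◇A → □◇A.
Suppose ◇A→□◇A is valid. Take Rxy, Rxz and set V(A)={y}. Then ◇A at x, so □◇A at x, so ◇A at z, so some w with Rzw has A; w=y, i.e. Rzy. By symmetry of the argument, Ryz.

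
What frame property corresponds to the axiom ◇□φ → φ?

symmetry: ∀x ∀y (Rxy → Ryx)

Equivalently (dual form): φ → □◇φ.
Suppose φ→□◇φ is valid. Take Rxy and set V(φ)={x}. Then φ at x, so □◇φ at x, so ◇φ at y, so some z with Ryz has φ; z=x, i.e. Ryx.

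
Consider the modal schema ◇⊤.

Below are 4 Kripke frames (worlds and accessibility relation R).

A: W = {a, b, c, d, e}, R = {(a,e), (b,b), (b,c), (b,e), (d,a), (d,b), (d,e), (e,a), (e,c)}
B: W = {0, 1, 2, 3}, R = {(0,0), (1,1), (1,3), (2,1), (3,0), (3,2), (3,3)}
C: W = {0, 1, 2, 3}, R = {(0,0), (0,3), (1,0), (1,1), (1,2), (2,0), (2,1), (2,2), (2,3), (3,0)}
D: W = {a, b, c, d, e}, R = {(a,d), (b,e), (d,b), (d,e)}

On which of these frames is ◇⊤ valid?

B, C

The schema corresponds to seriality: ∀x ∃y Rxy.
A: fails — world c has no successor.
B: satisfies the condition.
C: satisfies the condition.
D: fails — world c has no successor.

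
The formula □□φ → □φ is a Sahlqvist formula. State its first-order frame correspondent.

density

This is the C4 axiom.
It corresponds to density: ∀x ∀y (Rxy → ∃z (Rxz ∧ Rzy)).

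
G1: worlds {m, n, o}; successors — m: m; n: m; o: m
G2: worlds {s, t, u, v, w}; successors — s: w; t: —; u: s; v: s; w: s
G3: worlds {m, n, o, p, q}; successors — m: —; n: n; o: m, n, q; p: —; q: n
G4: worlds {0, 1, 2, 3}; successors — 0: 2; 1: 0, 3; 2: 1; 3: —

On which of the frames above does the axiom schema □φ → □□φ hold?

G1, G3

The schema corresponds to transitivity: ∀x ∀y ∀z (Rxy ∧ Ryz → Rxz).
G1: holds.
G2: fails — Rus and Rsw but not Ruw.
G3: holds.
G4: fails — R10 and R02 but not R12.
Valid on: G1, G3.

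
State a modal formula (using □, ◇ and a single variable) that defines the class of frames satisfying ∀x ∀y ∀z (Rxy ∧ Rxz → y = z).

◇ψ → □ψ

A defining formula is ◇ψ → □ψ (the CD axiom).
Suppose ◇ψ→□ψ is valid. Take Rxy, Rxz and set V(ψ)={y}. Then ◇ψ at x, so □ψ at x, so ψ at z, i.e. z=y.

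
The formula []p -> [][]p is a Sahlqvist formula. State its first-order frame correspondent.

Transitivity

This schema is the 4 axiom.
It corresponds to transitivity: forall x forall y forall z (Rxy & Ryz -> Rxz).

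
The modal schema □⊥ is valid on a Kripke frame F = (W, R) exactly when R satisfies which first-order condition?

This is the Ver axiom.
It corresponds to emptiness of R: ∀x ∀y ¬Rxy.

Emptiness of R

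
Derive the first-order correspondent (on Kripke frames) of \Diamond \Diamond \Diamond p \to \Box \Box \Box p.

This is a Sahlqvist (Geach-type) schema ◇^3□^0p → □^3◇^0p.
First-order correspondent: \forall x \forall y \forall z ((x R^3 y \wedge x R^3 z) \to \exists w (y = w \wedge z = w)).

\forall x \forall y \forall z ((x R^3 y \wedge x R^3 z) \to \exists w (y = w \wedge z = w))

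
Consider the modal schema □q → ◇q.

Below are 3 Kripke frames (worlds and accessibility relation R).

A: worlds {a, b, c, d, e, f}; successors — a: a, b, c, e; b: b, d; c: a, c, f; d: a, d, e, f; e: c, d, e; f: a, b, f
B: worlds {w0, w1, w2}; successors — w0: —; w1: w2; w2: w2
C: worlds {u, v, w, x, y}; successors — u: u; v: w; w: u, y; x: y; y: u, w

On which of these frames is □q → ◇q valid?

This is the axiom for seriality; its first-order frame correspondent is ∀x ∃y Rxy.
A: ✓.
B: fails — world w0 has no successor.
C: ✓.
Valid on: A, C.

A, C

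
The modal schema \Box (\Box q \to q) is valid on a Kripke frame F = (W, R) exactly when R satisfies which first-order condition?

This is the T□ axiom.
Its frame correspondent is shift-reflexivity — \forall x \forall y (Rxy \to Ryy).

shift-reflexivity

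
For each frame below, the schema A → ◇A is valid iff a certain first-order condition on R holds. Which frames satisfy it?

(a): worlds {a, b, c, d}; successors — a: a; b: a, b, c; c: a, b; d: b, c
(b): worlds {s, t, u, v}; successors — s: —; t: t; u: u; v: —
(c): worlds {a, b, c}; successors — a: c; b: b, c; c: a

none

The schema corresponds to reflexivity: ∀x Rxx.
(a): fails — world c does not see itself.
(b): fails — world s does not see itself.
(c): fails — world a does not see itself.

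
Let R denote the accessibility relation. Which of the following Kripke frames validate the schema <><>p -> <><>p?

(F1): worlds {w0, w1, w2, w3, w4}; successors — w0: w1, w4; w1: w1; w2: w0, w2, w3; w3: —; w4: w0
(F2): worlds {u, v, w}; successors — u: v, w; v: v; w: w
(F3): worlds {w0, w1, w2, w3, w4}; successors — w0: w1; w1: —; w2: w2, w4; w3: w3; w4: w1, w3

This is the axiom for a generalized confluence (Geach) condition; its first-order frame correspondent is forall x forall y (x R^2 y -> exists w (y = w & x R^2 w)).
(F1): holds.
(F2): holds.
(F3): holds.
Valid on: (F1), (F2), (F3).

(F1), (F2), (F3)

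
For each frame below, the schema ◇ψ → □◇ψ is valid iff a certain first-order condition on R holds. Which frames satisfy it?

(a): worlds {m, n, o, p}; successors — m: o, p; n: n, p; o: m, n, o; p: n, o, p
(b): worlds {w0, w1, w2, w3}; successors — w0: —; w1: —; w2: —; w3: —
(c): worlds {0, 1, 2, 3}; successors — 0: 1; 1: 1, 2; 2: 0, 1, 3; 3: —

(b)

This is the axiom for the Euclidean property; its first-order frame correspondent is ∀x ∀y ∀z (Rxy ∧ Rxz → Ryz).
(a): fails — Rmo and Rmp but not Rop.
(b): satisfies the condition.
(c): fails — R12 and R12 but not R22.
Valid on: (b).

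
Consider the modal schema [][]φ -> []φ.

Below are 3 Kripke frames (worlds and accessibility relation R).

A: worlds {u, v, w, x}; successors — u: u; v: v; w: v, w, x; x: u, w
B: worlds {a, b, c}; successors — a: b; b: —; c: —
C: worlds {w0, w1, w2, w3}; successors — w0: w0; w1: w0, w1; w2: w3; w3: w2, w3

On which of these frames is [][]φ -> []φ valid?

Frame correspondent (Sahlqvist): forall x forall y (Rxy -> exists z (Rxz & Rzy)) — i.e. density.
A: satisfies the condition.
B: fails — Rab but no z with Raz and Rzb.
C: satisfies the condition.

A, C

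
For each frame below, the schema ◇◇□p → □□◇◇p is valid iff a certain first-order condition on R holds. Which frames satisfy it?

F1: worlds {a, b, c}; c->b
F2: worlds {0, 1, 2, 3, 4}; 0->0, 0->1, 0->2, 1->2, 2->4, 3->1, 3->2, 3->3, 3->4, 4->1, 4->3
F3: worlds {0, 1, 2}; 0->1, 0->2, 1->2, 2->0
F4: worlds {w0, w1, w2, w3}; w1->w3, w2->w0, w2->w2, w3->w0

The schema corresponds to a generalized confluence (Geach) condition: ∀x ∀y ∀z ((xR²y ∧ xR²z) → ∃w (yRw ∧ zR²w)).
F1: holds.
F2: fails — 0R²0, 0R²1 but no w with 0Rw and 1R²w.
F3: fails — 0R²2, 0R²2 but no w with 2Rw and 2R²w.
F4: fails — w1R²w0, w1R²w0 but no w with w0Rw and w0R²w.
Valid on: F1.

F1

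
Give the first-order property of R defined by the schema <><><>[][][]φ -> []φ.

forall x forall y forall z ((x R^3 y & xRz) -> exists w (y R^3 w & z = w))

This is a Sahlqvist (Geach-type) schema ◇^3□^3φ → □^1◇^0φ.
First-order correspondent: forall x forall y forall z ((x R^3 y & xRz) -> exists w (y R^3 w & z = w)).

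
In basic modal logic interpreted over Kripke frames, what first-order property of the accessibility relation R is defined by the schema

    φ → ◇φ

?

Replacing φ by ¬φ and contraposing gives the equivalent schema □φ → φ.
Suppose □φ→φ is valid. At any x set V(φ)={w : Rxw}. Then □φ holds at x, so φ holds at x, i.e. Rxx.
Conversely, on a frame with reflexivity the schema holds at every world under every valuation.
Frame condition: ∀x Rxx.

reflexivity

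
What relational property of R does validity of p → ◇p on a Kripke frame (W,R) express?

This is frame-equivalent to □p → p (substitute ¬p for p and contrapose).
Suppose □p→p is valid. At any x set V(p)={w : Rxw}. Then □p holds at x, so p holds at x, i.e. Rxx.

reflexivity: ∀x Rxx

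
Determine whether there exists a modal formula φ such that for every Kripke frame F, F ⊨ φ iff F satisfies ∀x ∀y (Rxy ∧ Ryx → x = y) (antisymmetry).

No

Modal frame validity is preserved under surjective bounded morphisms.
The 4-cycle (worlds a,b,c,d with a→b→c→d→a) is antisymmetric. Sending even-indexed worlds to a and odd-indexed worlds to b is a surjective bounded morphism onto the two-world frame with a↔b, which is not antisymmetric.
So the class is not modally definable.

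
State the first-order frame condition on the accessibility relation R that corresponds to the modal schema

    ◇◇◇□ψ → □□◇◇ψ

∀x ∀y ∀z ((xR³y ∧ xR²z) → ∃w (yRw ∧ zR²w))

This is a Sahlqvist (Geach-type) schema ◇^3□^1ψ → □^2◇^2ψ.
First-order correspondent: ∀x ∀y ∀z ((xR³y ∧ xR²z) → ∃w (yRw ∧ zR²w)).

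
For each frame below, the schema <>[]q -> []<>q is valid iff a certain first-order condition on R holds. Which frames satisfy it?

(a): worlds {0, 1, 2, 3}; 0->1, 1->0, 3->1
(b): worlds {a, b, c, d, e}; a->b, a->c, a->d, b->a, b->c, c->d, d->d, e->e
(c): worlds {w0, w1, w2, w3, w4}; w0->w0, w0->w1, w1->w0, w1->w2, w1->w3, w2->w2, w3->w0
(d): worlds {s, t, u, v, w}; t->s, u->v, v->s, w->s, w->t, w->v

Frame correspondent (Sahlqvist): forall x forall y forall z (Rxy & Rxz -> exists w (Ryw & Rzw)) — i.e. convergence.
(a): holds.
(b): fails — Rab and Rac but b and c have no common successor.
(c): fails — Rw1w2 and Rw1w0 but w2 and w0 have no common successor.
(d): fails — Rts and Rts but s and s have no common successor.
Valid on: (a).

(a)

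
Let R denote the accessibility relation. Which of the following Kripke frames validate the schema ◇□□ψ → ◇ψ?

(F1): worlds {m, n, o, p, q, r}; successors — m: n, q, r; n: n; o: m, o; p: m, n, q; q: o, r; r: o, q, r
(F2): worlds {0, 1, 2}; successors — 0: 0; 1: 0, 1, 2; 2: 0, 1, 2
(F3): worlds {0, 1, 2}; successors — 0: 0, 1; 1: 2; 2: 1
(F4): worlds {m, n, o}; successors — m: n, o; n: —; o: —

Frame correspondent (Sahlqvist): ∀x ∀y (xRy → ∃w (yR²w ∧ xRw)) — i.e. a generalized confluence (Geach) condition.
(F1): condition met.
(F2): condition met.
(F3): condition met.
(F4): fails — mRn but no w with nR²w and mRw.
Valid on: (F1), (F2), (F3).

(F1), (F2), (F3)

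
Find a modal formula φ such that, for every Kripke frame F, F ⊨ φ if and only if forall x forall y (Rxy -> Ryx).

The condition is symmetry. The B schema r → □◇r defines it.
Suppose r→□◇r is valid. Take Rxy and set V(r)={x}. Then r at x, so □◇r at x, so ◇r at y, so some z with Ryz has r; z=x, i.e. Ryx.

r → □◇r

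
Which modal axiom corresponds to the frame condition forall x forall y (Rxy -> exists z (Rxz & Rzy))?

□□s → □s

This is density; the standard corresponding axiom is C4: □□s → □s.
Suppose □□s→□s is valid. Take Rxy and set V(s)={w : xR²w}. Then □□s at x, so □s at x, so s at y, i.e. ∃z(Rxz∧Rzy).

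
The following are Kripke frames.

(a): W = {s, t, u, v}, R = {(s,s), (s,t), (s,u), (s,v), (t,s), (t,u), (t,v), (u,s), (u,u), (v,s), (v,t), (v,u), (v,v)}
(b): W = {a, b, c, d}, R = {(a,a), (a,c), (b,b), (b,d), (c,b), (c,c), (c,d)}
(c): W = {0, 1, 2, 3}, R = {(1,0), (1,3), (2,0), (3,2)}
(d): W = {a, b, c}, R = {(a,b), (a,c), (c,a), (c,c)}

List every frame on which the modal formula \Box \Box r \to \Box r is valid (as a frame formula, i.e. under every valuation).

(a), (b)

The schema corresponds to density: \forall x \forall y (Rxy \to \exists z (Rxz \wedge Rzy)).
(a): condition met.
(b): condition met.
(c): fails — R10 but no z with R1z and Rz0.
(d): fails — Rab but no z with Raz and Rzb.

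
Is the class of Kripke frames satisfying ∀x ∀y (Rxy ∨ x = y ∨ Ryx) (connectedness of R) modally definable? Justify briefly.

Not definable by any modal formula

Modal frame validity is preserved under disjoint unions.
Take 4 disjoint single-world reflexive frames: each is trivially connected, but their disjoint union has 4 worlds with no edge between distinct components, so it is not connected.
So the class is not modally definable.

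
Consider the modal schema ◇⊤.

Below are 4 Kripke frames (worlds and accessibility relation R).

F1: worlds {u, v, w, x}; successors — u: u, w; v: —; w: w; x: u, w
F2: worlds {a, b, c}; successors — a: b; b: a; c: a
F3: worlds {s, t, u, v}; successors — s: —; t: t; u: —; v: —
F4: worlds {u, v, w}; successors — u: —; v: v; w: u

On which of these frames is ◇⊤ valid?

Frame correspondent (Sahlqvist): ∀x ∃y Rxy — i.e. seriality.
F1: fails — world v has no successor.
F2: holds.
F3: fails — world s has no successor.
F4: fails — world u has no successor.

F2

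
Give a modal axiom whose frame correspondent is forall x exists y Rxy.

The condition is seriality. The D schema □r → ◇r defines it.
Suppose □r→◇r is valid. At any x set V(r)=W. Then □r at x, so ◇r at x, so x has a successor.

□r → ◇r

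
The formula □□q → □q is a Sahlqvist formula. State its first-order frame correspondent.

Suppose □□q→□q is valid. Take Rxy and set V(q)={w : xR²w}. Then □□q at x, so □q at x, so q at y, i.e. ∃z(Rxz∧Rzy).
The converse is a direct semantic check.
So the correspondent is density.

density: ∀x ∀y (Rxy → ∃z (Rxz ∧ Rzy))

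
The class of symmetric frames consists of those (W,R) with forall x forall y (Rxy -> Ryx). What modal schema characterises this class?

This is symmetry; the standard corresponding axiom is B: r → □◇r.
Suppose r→□◇r is valid. Take Rxy and set V(r)={x}. Then r at x, so □◇r at x, so ◇r at y, so some z with Ryz has r; z=x, i.e. Ryx.

r → □◇r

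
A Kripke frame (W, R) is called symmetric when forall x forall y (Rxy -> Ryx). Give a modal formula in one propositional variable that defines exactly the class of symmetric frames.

ψ → □◇ψ

The condition is symmetry. The B schema ψ → □◇ψ defines it.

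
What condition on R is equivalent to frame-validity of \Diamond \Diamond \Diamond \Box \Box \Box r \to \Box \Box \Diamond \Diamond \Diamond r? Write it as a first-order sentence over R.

This is a Sahlqvist (Geach-type) schema ◇^3□^3r → □^2◇^3r.
First-order correspondent: \forall x \forall y \forall z ((x R^3 y \wedge x R^2 z) \to \exists w (y R^3 w \wedge z R^3 w)).

\forall x \forall y \forall z ((x R^3 y \wedge x R^2 z) \to \exists w (y R^3 w \wedge z R^3 w))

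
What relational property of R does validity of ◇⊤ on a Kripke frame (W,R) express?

◇⊤ holds at w iff w has a successor, so frame-validity of ◇⊤ is exactly seriality. Equivalently via □p → ◇p:
Suppose □p→◇p is valid. At any x set V(p)=W. Then □p at x, so ◇p at x, so x has a successor.
Conversely, any frame satisfying ∀x ∃y Rxy validates the schema.
So the correspondent is seriality.

seriality: ∀x ∃y Rxy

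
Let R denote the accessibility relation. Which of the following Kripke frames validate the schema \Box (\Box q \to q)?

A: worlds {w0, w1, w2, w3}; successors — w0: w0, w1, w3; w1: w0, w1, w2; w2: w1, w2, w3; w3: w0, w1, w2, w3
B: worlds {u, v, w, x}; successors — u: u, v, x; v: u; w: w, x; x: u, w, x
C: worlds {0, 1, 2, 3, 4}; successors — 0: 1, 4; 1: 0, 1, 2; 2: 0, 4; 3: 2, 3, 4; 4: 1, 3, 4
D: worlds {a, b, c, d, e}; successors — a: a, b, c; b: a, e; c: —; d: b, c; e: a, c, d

A

The schema corresponds to shift-reflexivity: \forall x \forall y (Rxy \to Ryy).
A: ✓.
B: fails — Ruv but not Rvv.
C: fails — R10 but not R00.
D: fails — Rdc but not Rcc.
Valid on: A.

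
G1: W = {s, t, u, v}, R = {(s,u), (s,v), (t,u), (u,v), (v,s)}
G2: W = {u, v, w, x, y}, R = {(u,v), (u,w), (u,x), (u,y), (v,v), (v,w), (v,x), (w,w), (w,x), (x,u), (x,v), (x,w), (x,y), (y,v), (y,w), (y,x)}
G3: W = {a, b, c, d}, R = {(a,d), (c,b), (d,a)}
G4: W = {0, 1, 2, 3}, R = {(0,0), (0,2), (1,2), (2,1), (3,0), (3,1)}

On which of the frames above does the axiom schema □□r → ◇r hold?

Frame correspondent (Sahlqvist): ∀x ∃w (xR²w ∧ xRw) — i.e. a generalized confluence (Geach) condition.
G1: fails — at t but no w with tR²w and tRw.
G2: condition met.
G3: fails — at a but no w with aR²w and aRw.
G4: fails — at 1 but no w with 1R²w and 1Rw.

G2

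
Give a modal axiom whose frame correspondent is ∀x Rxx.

□q → q

A defining formula is □q → q (the T axiom).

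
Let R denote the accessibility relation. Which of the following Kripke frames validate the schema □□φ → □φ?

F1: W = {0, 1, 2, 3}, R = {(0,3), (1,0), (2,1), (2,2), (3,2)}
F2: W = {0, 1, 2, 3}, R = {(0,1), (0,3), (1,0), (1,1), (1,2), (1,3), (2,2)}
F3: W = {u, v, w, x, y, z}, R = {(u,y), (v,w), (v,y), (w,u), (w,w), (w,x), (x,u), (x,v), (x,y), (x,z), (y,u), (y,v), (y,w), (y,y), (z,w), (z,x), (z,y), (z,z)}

The schema corresponds to density: ∀x ∀y (Rxy → ∃z (Rxz ∧ Rzy)).
F1: fails — R10 but no z with R1z and Rz0.
F2: condition met.
F3: condition met.

F2, F3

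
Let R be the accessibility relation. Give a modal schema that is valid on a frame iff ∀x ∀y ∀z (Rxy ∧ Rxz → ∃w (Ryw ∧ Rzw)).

The condition is convergence. The .2 schema ◇□s → □◇s defines it.
Suppose ◇□s→□◇s is valid. Take Rxy, Rxz and set V(s)={w : Ryw}. Then □s at y so ◇□s at x, so □◇s at x, so ◇s at z, giving w with Rzw and Ryw.

◇□s → □◇s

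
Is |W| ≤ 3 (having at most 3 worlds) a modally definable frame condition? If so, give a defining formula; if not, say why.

No — not modally definable

Any modally definable frame class is closed under disjoint unions.
Any modal formula valid on each of 4 disjoint one-world frames is valid on their disjoint union (validity is preserved under disjoint unions). Each one-world frame has |W|=1≤3, but the union has |W|=4.
So no modal formula (or set of formulas) defines exactly the |W|≤3 frames.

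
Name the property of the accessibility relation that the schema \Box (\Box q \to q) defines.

Shift-reflexivity

Suppose □(□q→q) is valid. Take Rxy and set V(q)={w : Ryw}. Then at y, □q holds; since □(□q→q) at x, □q→q at y, so q at y, i.e. Ryy.
Conversely, any frame satisfying \forall x \forall y (Rxy \to Ryy) validates the schema.
Frame condition: \forall x \forall y (Rxy \to Ryy).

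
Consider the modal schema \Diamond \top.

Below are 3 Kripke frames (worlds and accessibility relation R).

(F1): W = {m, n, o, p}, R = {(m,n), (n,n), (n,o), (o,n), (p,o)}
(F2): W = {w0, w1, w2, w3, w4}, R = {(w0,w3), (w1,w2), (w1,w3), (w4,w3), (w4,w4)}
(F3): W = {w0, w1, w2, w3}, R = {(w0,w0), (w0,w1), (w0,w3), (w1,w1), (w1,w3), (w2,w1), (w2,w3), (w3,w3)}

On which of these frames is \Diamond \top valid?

Frame correspondent (Sahlqvist): \forall x \exists y Rxy — i.e. seriality.
(F1): condition met.
(F2): fails — world w2 has no successor.
(F3): condition met.
Valid on: (F1), (F3).

(F1), (F3)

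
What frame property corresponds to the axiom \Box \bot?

Emptiness of R

This is the Ver axiom.
Its frame correspondent is emptiness of R — \forall x \forall y \neg Rxy.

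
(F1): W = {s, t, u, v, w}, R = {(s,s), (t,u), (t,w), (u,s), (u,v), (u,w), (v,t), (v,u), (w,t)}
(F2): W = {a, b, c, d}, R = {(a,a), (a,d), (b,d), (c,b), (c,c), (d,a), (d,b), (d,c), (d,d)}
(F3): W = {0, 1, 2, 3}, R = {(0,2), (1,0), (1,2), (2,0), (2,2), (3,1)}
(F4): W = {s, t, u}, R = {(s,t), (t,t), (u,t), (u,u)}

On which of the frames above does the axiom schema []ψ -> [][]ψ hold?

(F4)

Frame correspondent (Sahlqvist): forall x forall y forall z (Rxy & Ryz -> Rxz) — i.e. transitivity.
(F1): fails — Ruv and Rvt but not Rut.
(F2): fails — Rcb and Rbd but not Rcd.
(F3): fails — R02 and R20 but not R00.
(F4): ✓.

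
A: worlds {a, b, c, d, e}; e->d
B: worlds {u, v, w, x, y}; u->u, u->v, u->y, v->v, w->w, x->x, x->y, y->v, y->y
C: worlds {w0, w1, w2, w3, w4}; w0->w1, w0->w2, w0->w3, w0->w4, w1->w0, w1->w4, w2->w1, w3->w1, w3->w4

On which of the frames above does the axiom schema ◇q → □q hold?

A

Frame correspondent (Sahlqvist): ∀x ∀y ∀z (Rxy ∧ Rxz → y = z) — i.e. partial functionality.
A: ✓.
B: fails — u sees both u and v.
C: fails — w0 sees both w1 and w2.
Valid on: A.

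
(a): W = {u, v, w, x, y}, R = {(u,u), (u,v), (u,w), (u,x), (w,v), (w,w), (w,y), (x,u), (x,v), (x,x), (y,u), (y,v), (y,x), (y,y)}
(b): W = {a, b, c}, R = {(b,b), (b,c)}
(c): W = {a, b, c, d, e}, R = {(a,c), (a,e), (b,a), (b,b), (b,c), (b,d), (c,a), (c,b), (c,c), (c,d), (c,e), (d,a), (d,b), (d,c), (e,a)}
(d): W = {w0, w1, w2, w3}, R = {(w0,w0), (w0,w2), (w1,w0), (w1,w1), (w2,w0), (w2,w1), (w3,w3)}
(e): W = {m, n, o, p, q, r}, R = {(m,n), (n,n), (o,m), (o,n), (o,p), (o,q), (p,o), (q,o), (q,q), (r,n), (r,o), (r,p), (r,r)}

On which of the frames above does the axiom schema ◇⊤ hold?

The schema corresponds to seriality: ∀x ∃y Rxy.
(a): fails — world v has no successor.
(b): fails — world a has no successor.
(c): condition met.
(d): condition met.
(e): condition met.

(c), (d), (e)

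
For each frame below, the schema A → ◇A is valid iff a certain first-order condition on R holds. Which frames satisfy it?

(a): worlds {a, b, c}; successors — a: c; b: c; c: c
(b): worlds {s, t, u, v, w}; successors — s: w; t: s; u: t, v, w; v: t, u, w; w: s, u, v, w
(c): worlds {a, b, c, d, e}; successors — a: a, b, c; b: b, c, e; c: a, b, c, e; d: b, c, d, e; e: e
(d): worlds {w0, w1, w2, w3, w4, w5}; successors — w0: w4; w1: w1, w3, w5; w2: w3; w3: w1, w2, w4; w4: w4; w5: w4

(c)

The schema corresponds to reflexivity: ∀x Rxx.
(a): fails — world a does not see itself.
(b): fails — world s does not see itself.
(c): satisfies the condition.
(d): fails — world w0 does not see itself.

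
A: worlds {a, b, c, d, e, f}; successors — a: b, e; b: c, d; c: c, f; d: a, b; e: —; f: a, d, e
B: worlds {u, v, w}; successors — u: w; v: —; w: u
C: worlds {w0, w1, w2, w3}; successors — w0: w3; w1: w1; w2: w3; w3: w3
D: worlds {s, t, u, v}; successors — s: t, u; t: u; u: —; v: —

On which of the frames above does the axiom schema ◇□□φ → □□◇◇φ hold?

This is the axiom for a generalized confluence (Geach) condition; its first-order frame correspondent is ∀x ∀y ∀z ((xRy ∧ xR²z) → ∃w (yR²w ∧ zR²w)).
A: fails — aRe, aR²c but no w with eR²w and cR²w.
B: fails — uRw, uR²u but no t with wR²t and uR²t.
C: holds.
D: fails — sRt, sR²u but no w with tR²w and uR²w.

C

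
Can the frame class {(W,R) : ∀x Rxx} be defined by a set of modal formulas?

This is a Sahlqvist condition; the T axiom □q → q defines it.

Yes — defined by □q → q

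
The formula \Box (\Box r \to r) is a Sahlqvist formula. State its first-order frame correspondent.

Suppose □(□r→r) is valid. Take Rxy and set V(r)={w : Ryw}. Then at y, □r holds; since □(□r→r) at x, □r→r at y, so r at y, i.e. Ryy.
Conversely, any frame satisfying \forall x \forall y (Rxy \to Ryy) validates the schema.
So the correspondent is shift-reflexivity.

shift-reflexivity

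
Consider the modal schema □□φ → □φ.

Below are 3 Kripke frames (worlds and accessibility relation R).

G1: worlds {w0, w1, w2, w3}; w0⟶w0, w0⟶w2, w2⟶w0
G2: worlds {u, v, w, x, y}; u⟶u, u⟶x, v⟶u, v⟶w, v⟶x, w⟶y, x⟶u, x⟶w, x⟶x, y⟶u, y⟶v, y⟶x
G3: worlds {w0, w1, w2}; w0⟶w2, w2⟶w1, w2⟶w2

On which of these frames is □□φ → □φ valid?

G1, G3

The schema corresponds to density: ∀x ∀y (Rxy → ∃z (Rxz ∧ Rzy)).
G1: satisfies the condition.
G2: fails — Rwy but no z with Rwz and Rzy.
G3: satisfies the condition.
Valid on: G1, G3.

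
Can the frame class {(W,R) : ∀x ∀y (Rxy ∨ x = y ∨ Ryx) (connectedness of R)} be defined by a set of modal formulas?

If a class were modally definable it would be closed under disjoint unions (Goldblatt–Thomason).
Take 3 disjoint single-world reflexive frames: each is trivially connected, but their disjoint union has 3 worlds with no edge between distinct components, so it is not connected.
Hence connectedness of R is not modally definable.

Not definable by any modal formula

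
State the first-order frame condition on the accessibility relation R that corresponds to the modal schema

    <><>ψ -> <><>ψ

This is a Sahlqvist (Geach-type) schema ◇^2□^0ψ → □^0◇^2ψ.
First-order correspondent: forall x forall y (x R^2 y -> exists w (y = w & x R^2 w)).

forall x forall y (x R^2 y -> exists w (y = w & x R^2 w))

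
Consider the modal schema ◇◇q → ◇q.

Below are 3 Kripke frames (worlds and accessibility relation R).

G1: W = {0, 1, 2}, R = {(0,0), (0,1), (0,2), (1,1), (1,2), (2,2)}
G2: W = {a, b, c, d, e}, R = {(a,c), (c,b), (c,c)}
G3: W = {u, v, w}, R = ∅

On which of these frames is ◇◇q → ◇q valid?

G1, G3

The schema corresponds to transitivity: ∀x ∀y ∀z (Rxy ∧ Ryz → Rxz).
G1: holds.
G2: fails — Rac and Rcb but not Rab.
G3: holds.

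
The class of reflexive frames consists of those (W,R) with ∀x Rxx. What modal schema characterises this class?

The condition is reflexivity. The T schema □ψ → ψ defines it.
Suppose □ψ→ψ is valid. At any x set V(ψ)={w : Rxw}. Then □ψ holds at x, so ψ holds at x, i.e. Rxx.

□ψ → ψ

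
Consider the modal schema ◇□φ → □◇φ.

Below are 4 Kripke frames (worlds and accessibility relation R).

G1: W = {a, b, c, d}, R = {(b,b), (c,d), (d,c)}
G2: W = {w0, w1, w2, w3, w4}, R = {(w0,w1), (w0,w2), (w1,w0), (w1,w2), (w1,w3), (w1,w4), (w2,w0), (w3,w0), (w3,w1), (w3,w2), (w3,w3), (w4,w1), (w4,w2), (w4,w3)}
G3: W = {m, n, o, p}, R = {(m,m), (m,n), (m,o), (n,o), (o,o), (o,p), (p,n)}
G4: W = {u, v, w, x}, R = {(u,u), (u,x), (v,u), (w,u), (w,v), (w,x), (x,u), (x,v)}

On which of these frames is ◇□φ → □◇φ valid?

G1, G4

The schema corresponds to convergence: ∀x ∀y ∀z (Rxy ∧ Rxz → ∃w (Ryw ∧ Rzw)).
G1: ✓.
G2: fails — Rw1w2 and Rw1w0 but w2 and w0 have no common successor.
G3: fails — Rop and Roo but p and o have no common successor.
G4: ✓.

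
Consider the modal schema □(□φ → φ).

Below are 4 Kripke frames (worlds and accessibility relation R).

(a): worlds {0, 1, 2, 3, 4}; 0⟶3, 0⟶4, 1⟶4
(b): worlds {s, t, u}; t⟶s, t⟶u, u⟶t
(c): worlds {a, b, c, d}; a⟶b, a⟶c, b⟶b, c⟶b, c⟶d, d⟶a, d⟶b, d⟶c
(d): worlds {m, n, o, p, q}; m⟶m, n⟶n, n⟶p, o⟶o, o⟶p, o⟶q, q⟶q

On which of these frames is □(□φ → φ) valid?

none

The schema corresponds to shift-reflexivity: ∀x ∀y (Rxy → Ryy).
(a): fails — R04 but not R44.
(b): fails — Rtu but not Ruu.
(c): fails — Rcd but not Rdd.
(d): fails — Rop but not Rpp.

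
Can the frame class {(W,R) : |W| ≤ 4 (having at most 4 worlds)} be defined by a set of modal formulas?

Modal frame validity is preserved under disjoint unions.
Any modal formula valid on each of 5 disjoint one-world frames is valid on their disjoint union (validity is preserved under disjoint unions). Each one-world frame has |W|=1≤4, but the union has |W|=5.
So the class is not modally definable.

Not definable by any modal formula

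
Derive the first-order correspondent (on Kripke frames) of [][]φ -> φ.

This is a Sahlqvist (Geach-type) schema ◇^0□^2φ → □^0◇^0φ.
Minimal-valuation argument: fix x; take any y with xR^0y and any z with xR^0z. Set V(φ) to the set of worlds R-reachable from y in exactly 2 steps. Then □^2φ holds at y, so the antecedent holds at x; validity forces ◇^0φ at z, giving a w with zR^0w and yR^2w.
First-order correspondent: forall x exists w (x R^2 w & x = w).

forall x exists w (x R^2 w & x = w)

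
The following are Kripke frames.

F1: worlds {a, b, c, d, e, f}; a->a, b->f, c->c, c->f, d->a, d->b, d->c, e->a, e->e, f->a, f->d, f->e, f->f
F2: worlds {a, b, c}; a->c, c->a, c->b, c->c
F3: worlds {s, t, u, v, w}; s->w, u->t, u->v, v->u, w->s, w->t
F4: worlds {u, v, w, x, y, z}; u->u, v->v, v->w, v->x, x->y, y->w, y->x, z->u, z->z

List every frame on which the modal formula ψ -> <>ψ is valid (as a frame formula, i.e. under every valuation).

none

Frame correspondent (Sahlqvist): forall x Rxx — i.e. reflexivity.
F1: fails — world b does not see itself.
F2: fails — world a does not see itself.
F3: fails — world s does not see itself.
F4: fails — world w does not see itself.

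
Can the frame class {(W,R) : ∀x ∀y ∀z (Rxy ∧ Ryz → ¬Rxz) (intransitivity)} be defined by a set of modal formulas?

No — not modally definable

Any modally definable frame class is closed under surjective bounded morphisms.
The 7-cycle (worlds 0,1,2,3,4,5,6 with 0→1→2→3→4→5→6→0) is intransitive. Mapping every world to a single reflexive point • is a surjective bounded morphism; the reflexive point is not intransitive (R••∧R•• but R••).
So the class is not modally definable.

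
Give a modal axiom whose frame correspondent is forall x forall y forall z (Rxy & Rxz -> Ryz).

A defining formula is ◇s → □◇s (the 5 axiom).
Suppose ◇s→□◇s is valid. Take Rxy, Rxz and set V(s)={y}. Then ◇s at x, so □◇s at x, so ◇s at z, so some w with Rzw has s; w=y, i.e. Rzy. By symmetry of the argument, Ryz.

◇s → □◇s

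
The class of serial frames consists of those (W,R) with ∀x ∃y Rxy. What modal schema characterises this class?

A defining formula is □p → ◇p (the D axiom).
Suppose □p→◇p is valid. At any x set V(p)=W. Then □p at x, so ◇p at x, so x has a successor.

□p → ◇p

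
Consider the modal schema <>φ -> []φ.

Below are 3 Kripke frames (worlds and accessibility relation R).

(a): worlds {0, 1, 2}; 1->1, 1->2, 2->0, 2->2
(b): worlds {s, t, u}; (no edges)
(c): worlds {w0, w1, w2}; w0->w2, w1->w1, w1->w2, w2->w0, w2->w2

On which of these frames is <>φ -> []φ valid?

(b)

This is the axiom for partial functionality; its first-order frame correspondent is forall x forall y forall z (Rxy & Rxz -> y = z).
(a): fails — 1 sees both 1 and 2.
(b): holds.
(c): fails — w1 sees both w1 and w2.
Valid on: (b).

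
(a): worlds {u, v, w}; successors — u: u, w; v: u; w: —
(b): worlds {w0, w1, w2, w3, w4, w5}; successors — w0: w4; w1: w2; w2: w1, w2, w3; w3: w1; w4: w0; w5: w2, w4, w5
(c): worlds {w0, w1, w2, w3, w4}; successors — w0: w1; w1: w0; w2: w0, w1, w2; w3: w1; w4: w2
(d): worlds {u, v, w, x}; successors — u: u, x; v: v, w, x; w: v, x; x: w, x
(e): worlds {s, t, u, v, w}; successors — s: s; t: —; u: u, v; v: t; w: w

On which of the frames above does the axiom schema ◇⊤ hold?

(b), (c), (d)

This is the axiom for seriality; its first-order frame correspondent is ∀x ∃y Rxy.
(a): fails — world w has no successor.
(b): holds.
(c): holds.
(d): holds.
(e): fails — world t has no successor.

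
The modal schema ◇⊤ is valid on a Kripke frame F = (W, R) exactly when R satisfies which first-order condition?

Seriality

◇⊤ holds at w iff w has a successor, so frame-validity of ◇⊤ is exactly seriality. Equivalently via □r → ◇r:
Suppose □r→◇r is valid. At any x set V(r)=W. Then □r at x, so ◇r at x, so x has a successor.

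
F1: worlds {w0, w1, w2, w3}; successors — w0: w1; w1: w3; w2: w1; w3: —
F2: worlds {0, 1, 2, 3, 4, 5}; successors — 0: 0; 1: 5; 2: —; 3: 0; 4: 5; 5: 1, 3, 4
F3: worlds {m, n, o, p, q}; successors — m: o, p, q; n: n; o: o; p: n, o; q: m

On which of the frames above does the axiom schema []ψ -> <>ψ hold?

Frame correspondent (Sahlqvist): forall x exists y Rxy — i.e. seriality.
F1: fails — world w3 has no successor.
F2: fails — world 2 has no successor.
F3: condition met.

F3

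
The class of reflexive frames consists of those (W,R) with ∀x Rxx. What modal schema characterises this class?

□p → p

The condition is reflexivity. The T schema □p → p defines it.
Suppose □p→p is valid. At any x set V(p)={w : Rxw}. Then □p holds at x, so p holds at x, i.e. Rxx.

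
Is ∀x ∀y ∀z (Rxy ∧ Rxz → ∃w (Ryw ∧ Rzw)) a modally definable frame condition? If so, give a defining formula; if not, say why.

Yes, by ◇□q → □◇q

This is a Sahlqvist condition; the .2 axiom ◇□q → □◇q defines it.
Suppose ◇□q→□◇q is valid. Take Rxy, Rxz and set V(q)={w : Ryw}. Then □q at y so ◇□q at x, so □◇q at x, so ◇q at z, giving w with Rzw and Ryw.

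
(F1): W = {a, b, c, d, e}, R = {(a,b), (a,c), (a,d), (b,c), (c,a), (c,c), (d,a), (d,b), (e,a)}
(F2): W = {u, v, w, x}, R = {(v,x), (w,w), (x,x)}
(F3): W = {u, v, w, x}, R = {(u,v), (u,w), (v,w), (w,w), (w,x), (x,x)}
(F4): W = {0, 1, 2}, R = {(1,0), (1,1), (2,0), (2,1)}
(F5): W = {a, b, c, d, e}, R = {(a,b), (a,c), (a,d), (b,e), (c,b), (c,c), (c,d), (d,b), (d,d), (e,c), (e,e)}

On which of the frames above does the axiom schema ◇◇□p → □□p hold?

Frame correspondent (Sahlqvist): ∀x ∀y ∀z ((xR²y ∧ xR²z) → ∃w (yRw ∧ z = w)) — i.e. a generalized confluence (Geach) condition.
(F1): fails — aR²a, aR²a but no w with aRw and a=w.
(F2): holds.
(F3): fails — uR²x, uR²w but no t with xRt and w=t.
(F4): fails — 1R²0, 1R²0 but no w with 0Rw and 0=w.
(F5): fails — aR²b, aR²b but no w with bRw and b=w.

(F2)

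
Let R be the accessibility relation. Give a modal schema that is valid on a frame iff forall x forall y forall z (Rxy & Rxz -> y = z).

◇p → □p

The condition is partial functionality. The CD schema ◇p → □p defines it.
Suppose ◇p→□p is valid. Take Rxy, Rxz and set V(p)={y}. Then ◇p at x, so □p at x, so p at z, i.e. z=y.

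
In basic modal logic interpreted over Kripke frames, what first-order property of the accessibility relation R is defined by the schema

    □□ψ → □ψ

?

density

This is the C4 axiom.
Its frame correspondent is density — ∀x ∀y (Rxy → ∃z (Rxz ∧ Rzy)).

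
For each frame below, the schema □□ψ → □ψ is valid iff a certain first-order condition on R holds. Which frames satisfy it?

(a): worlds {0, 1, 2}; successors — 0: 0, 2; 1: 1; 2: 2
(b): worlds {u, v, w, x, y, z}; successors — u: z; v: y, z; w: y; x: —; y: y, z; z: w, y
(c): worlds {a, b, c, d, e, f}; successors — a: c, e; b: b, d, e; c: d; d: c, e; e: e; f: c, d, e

The schema corresponds to density: ∀x ∀y (Rxy → ∃z (Rxz ∧ Rzy)).
(a): satisfies the condition.
(b): fails — Ruz but no t with Rut and Rtz.
(c): fails — Rcd but no z with Rcz and Rzd.
Valid on: (a).

(a)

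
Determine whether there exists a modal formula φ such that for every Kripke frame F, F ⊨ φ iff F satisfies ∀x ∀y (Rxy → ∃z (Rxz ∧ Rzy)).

Yes: it is density, defined by the C4 schema □□r → □r.
Suppose □□r→□r is valid. Take Rxy and set V(r)={w : xR²w}. Then □□r at x, so □r at x, so r at y, i.e. ∃z(Rxz∧Rzy).

Yes — defined by □□r → □r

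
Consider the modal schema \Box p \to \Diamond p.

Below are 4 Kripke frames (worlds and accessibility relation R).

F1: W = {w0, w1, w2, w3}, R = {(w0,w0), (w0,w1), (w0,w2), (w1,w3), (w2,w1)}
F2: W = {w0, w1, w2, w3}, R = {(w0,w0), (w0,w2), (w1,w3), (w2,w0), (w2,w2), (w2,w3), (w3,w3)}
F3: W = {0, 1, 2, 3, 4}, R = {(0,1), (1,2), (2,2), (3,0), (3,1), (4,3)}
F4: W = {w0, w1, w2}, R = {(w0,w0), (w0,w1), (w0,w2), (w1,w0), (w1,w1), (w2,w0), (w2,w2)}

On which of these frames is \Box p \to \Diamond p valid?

F2, F3, F4

This is the axiom for seriality; its first-order frame correspondent is \forall x \exists y Rxy.
F1: fails — world w3 has no successor.
F2: satisfies the condition.
F3: satisfies the condition.
F4: satisfies the condition.
Valid on: F2, F3, F4.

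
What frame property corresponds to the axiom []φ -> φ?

This schema is the T axiom.
Its frame correspondent is reflexivity — forall x Rxx.

Reflexivity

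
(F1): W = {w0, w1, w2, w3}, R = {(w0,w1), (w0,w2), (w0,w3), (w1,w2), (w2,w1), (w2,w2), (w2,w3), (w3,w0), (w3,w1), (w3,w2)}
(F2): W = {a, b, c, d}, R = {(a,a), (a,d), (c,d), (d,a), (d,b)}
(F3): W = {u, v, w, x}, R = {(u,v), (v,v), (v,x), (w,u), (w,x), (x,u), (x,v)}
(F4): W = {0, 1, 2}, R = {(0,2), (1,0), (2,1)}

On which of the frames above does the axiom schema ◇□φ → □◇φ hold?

The schema corresponds to convergence: ∀x ∀y ∀z (Rxy ∧ Rxz → ∃w (Ryw ∧ Rzw)).
(F1): ✓.
(F2): fails — Rdb and Rdb but b and b have no common successor.
(F3): ✓.
(F4): ✓.
Valid on: (F1), (F3), (F4).

(F1), (F3), (F4)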